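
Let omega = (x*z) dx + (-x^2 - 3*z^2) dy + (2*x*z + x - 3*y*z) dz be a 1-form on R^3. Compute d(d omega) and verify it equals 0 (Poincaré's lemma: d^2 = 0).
d(d omega) = 0

Step 1: d omega = sum_{i<j} (∂f_j/∂x_i - ∂f_i/∂x_j) dx_i ∧ dx_j:
  coeff of dx ∧ dy: -2*x
  coeff of dx ∧ dz: -x + 2*z + 1
  coeff of dy ∧ dz: 3*z
Step 2: Apply d again to each 2-form coefficient. The only possible 3-form in R^3 is dx ∧ dy ∧ dz, with coefficient
  ∂(coeff of dy∧dz)/∂x - ∂(coeff of dx∧dz)/∂y + ∂(coeff of dx∧dy)/∂z
  = ∂/∂x (3*z) - ∂/∂y (-x + 2*z + 1) + ∂/∂z (-2*x).
Each of these terms simplifies to sums of mixed partials that cancel in pairs. The result is 0 (by equality of mixed partials for smooth functions — Schwarz / Clairaut).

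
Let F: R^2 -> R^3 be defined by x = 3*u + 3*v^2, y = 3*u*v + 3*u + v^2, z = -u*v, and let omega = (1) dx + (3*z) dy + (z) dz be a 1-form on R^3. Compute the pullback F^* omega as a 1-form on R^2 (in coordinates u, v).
F^* omega = (-8*u*v^2 - 9*u*v + 3) du + (2*v*(-4*u^2 - 3*u*v + 3)) dv

Using F^*(f dg) = (f ∘ F) d(g ∘ F), substitute each coordinate x_i by F_i(u, v) in f_i, and replace dx_i by d F_i = (∂F_i/∂u) du + (∂F_i/∂v) dv.
  For the x component: f_1(F) = 1; d F_1 = (3) du + (6*v) dv
  For the y component: f_2(F) = -3*u*v; d F_2 = (3*v + 3) du + (3*u + 2*v) dv
  For the z component: f_3(F) = -u*v; d F_3 = (-v) du + (-u) dv
Combining and collecting du, dv coefficients:
  coeff of du: -8*u*v^2 - 9*u*v + 3
  coeff of dv: 2*v*(-4*u^2 - 3*u*v + 3)
F^* omega = (-8*u*v^2 - 9*u*v + 3) du + (2*v*(-4*u^2 - 3*u*v + 3)) dv.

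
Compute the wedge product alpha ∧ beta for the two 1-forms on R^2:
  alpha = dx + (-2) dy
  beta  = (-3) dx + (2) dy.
alpha ∧ beta = (-4) dx ∧ dy

Distribute the wedge, using dx_i ∧ dx_j = -dx_j ∧ dx_i and dx_i ∧ dx_i = 0. For each pair (i, j) with i < j, the coefficient of dx_i ∧ dx_j in alpha ∧ beta is (alpha_i * beta_j - alpha_j * beta_i). Collecting: alpha ∧ beta = (-4) dx ∧ dy.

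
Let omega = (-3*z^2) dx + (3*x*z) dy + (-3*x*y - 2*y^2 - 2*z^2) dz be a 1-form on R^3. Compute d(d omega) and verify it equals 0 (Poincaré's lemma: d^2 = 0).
d(d omega) = 0

Step 1: d omega = sum_{i<j} (∂f_j/∂x_i - ∂f_i/∂x_j) dx_i ∧ dx_j:
  coeff of dx ∧ dy: 3*z
  coeff of dx ∧ dz: -3*y + 6*z
  coeff of dy ∧ dz: -6*x - 4*y
Step 2: Apply d again to each 2-form coefficient. The only possible 3-form in R^3 is dx ∧ dy ∧ dz, with coefficient
  ∂(coeff of dy∧dz)/∂x - ∂(coeff of dx∧dz)/∂y + ∂(coeff of dx∧dy)/∂z
  = ∂/∂x (-6*x - 4*y) - ∂/∂y (-3*y + 6*z) + ∂/∂z (3*z).
Each of these terms simplifies to sums of mixed partials that cancel in pairs. The result is 0 (by equality of mixed partials for smooth functions — Schwarz / Clairaut).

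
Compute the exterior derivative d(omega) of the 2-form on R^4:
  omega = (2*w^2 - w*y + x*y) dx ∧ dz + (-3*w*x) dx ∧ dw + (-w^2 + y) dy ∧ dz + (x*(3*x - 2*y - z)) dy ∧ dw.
d(omega) = (w - x) dx ∧ dy ∧ dz + (4*w - y) dx ∧ dz ∧ dw + (-2*w + x) dy ∧ dz ∧ dw + (6*x - 2*y - z) dx ∧ dy ∧ dw

For a 2-form omega = sum_{i<j} g_{ij} dx_i ∧ dx_j, the exterior derivative is
  d(omega) = sum_{i<j} d(g_{ij}) ∧ dx_i ∧ dx_j = sum_{i<j, k} (∂g_{ij}/∂x_k) dx_k ∧ dx_i ∧ dx_j.
Expand each term, using dx_k ∧ dx_i ∧ dx_j = sgn(permutation) dx_{(a)} ∧ dx_{(b)} ∧ dx_{(c)} with (a < b < c) sorted:
  d(2*w^2 - w*y + x*y) includes (∂/∂y)(2*w^2 - w*y + x*y) dy = (-w + x) dy, which multiplied by dx ∧ dz gives (w - x) dx ∧ dy ∧ dz
  d(2*w^2 - w*y + x*y) includes (∂/∂w)(2*w^2 - w*y + x*y) dw = (4*w - y) dw, which multiplied by dx ∧ dz gives (4*w - y) dx ∧ dz ∧ dw
  d(-w^2 + y) includes (∂/∂w)(-w^2 + y) dw = (-2*w) dw, which multiplied by dy ∧ dz gives (-2*w) dy ∧ dz ∧ dw
  d(x*(3*x - 2*y - z)) includes (∂/∂x)(x*(3*x - 2*y - z)) dx = (6*x - 2*y - z) dx, which multiplied by dy ∧ dw gives (6*x - 2*y - z) dx ∧ dy ∧ dw
  d(x*(3*x - 2*y - z)) includes (∂/∂z)(x*(3*x - 2*y - z)) dz = (-x) dz, which multiplied by dy ∧ dw gives (x) dy ∧ dz ∧ dw
Collecting like 3-forms: d(omega) = (w - x) dx ∧ dy ∧ dz + (4*w - y) dx ∧ dz ∧ dw + (-2*w + x) dy ∧ dz ∧ dw + (6*x - 2*y - z) dx ∧ dy ∧ dw.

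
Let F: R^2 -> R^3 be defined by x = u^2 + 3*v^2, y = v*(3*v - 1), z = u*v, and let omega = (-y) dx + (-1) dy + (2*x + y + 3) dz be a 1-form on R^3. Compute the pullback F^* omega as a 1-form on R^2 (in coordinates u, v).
F^* omega = (v*(2*u^2 - 6*u*v + 2*u + 9*v^2 - v + 3)) du + (2*u^3 + 9*u*v^2 - u*v + 3*u - 18*v^3 + 6*v^2 - 6*v + 1) dv

Using F^*(f dg) = (f ∘ F) d(g ∘ F), substitute each coordinate x_i by F_i(u, v) in f_i, and replace dx_i by d F_i = (∂F_i/∂u) du + (∂F_i/∂v) dv.
  For the x component: f_1(F) = v*(1 - 3*v); d F_1 = (2*u) du + (6*v) dv
  For the y component: f_2(F) = -1; d F_2 = (0) du + (6*v - 1) dv
  For the z component: f_3(F) = 2*u^2 + 9*v^2 - v + 3; d F_3 = (v) du + (u) dv
Combining and collecting du, dv coefficients:
  coeff of du: v*(2*u^2 - 6*u*v + 2*u + 9*v^2 - v + 3)
  coeff of dv: 2*u^3 + 9*u*v^2 - u*v + 3*u - 18*v^3 + 6*v^2 - 6*v + 1
F^* omega = (v*(2*u^2 - 6*u*v + 2*u + 9*v^2 - v + 3)) du + (2*u^3 + 9*u*v^2 - u*v + 3*u - 18*v^3 + 6*v^2 - 6*v + 1) dv.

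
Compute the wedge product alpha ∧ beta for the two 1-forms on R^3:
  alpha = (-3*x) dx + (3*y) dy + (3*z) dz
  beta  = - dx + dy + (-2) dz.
alpha ∧ beta = (-3*x + 3*y) dx ∧ dy + (6*x + 3*z) dx ∧ dz + (-6*y - 3*z) dy ∧ dz

Distribute the wedge, using dx_i ∧ dx_j = -dx_j ∧ dx_i and dx_i ∧ dx_i = 0. For each pair (i, j) with i < j, the coefficient of dx_i ∧ dx_j in alpha ∧ beta is (alpha_i * beta_j - alpha_j * beta_i). Collecting: alpha ∧ beta = (-3*x + 3*y) dx ∧ dy + (6*x + 3*z) dx ∧ dz + (-6*y - 3*z) dy ∧ dz.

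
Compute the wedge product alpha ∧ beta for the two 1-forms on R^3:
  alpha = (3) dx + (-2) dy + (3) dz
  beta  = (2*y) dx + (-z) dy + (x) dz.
alpha ∧ beta = (4*y - 3*z) dx ∧ dy + (3*x - 6*y) dx ∧ dz + (-2*x + 3*z) dy ∧ dz

Distribute the wedge, using dx_i ∧ dx_j = -dx_j ∧ dx_i and dx_i ∧ dx_i = 0. For each pair (i, j) with i < j, the coefficient of dx_i ∧ dx_j in alpha ∧ beta is (alpha_i * beta_j - alpha_j * beta_i). Collecting: alpha ∧ beta = (4*y - 3*z) dx ∧ dy + (3*x - 6*y) dx ∧ dz + (-2*x + 3*z) dy ∧ dz.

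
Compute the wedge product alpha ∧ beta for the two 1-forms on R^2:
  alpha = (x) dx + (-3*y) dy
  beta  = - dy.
alpha ∧ beta = (-x) dx ∧ dy

Distribute the wedge, using dx_i ∧ dx_j = -dx_j ∧ dx_i and dx_i ∧ dx_i = 0. For each pair (i, j) with i < j, the coefficient of dx_i ∧ dx_j in alpha ∧ beta is (alpha_i * beta_j - alpha_j * beta_i). Collecting: alpha ∧ beta = (-x) dx ∧ dy.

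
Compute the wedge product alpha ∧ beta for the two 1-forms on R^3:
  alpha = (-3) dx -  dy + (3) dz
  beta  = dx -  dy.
alpha ∧ beta = (4) dx ∧ dy + (-3) dx ∧ dz + (3) dy ∧ dz

Distribute the wedge, using dx_i ∧ dx_j = -dx_j ∧ dx_i and dx_i ∧ dx_i = 0. For each pair (i, j) with i < j, the coefficient of dx_i ∧ dx_j in alpha ∧ beta is (alpha_i * beta_j - alpha_j * beta_i). Collecting: alpha ∧ beta = (4) dx ∧ dy + (-3) dx ∧ dz + (3) dy ∧ dz.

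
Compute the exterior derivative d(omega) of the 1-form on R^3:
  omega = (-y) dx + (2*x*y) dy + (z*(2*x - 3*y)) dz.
d(omega) = (2*y + 1) dx ∧ dy + (2*z) dx ∧ dz + (-3*z) dy ∧ dz

For a 1-form omega = sum_i f_i dx_i, the exterior derivative is
  d(omega) = sum_{i < j} (∂f_j/∂x_i - ∂f_i/∂x_j) dx_i ∧ dx_j.
  coefficient of dx ∧ dy: ∂f_2/∂x - ∂f_1/∂y = ∂(2*x*y)/∂x - ∂(-y)/∂y = 2*y + 1
  coefficient of dx ∧ dz: ∂f_3/∂x - ∂f_1/∂z = ∂(z*(2*x - 3*y))/∂x - ∂(-y)/∂z = 2*z
  coefficient of dy ∧ dz: ∂f_3/∂y - ∂f_2/∂z = ∂(z*(2*x - 3*y))/∂y - ∂(2*x*y)/∂z = -3*z
Assembling: d(omega) = (2*y + 1) dx ∧ dy + (2*z) dx ∧ dz + (-3*z) dy ∧ dz.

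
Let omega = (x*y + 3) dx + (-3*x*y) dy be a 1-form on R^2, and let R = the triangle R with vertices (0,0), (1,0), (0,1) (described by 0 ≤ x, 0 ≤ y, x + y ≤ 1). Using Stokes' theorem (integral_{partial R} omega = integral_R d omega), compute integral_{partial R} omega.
integral_(partial R) omega = -2/3

Stokes: integral_partial_R omega = integral_R d omega with d omega = (∂Q/∂x - ∂P/∂y) dx ∧ dy.
  ∂Q/∂x = -3*y
  ∂P/∂y = x
  integrand = ∂Q/∂x - ∂P/∂y = -x - 3*y.
Integrating over R: integral_0^1 integral_0^{1-x} (-x - 3*y) dy dx = -2/3.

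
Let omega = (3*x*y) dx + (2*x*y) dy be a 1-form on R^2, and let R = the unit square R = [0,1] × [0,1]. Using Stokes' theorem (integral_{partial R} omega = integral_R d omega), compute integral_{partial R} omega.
integral_(partial R) omega = -1/2

Stokes: integral_partial_R omega = integral_R d omega with d omega = (∂Q/∂x - ∂P/∂y) dx ∧ dy.
  ∂Q/∂x = 2*y
  ∂P/∂y = 3*x
  integrand = ∂Q/∂x - ∂P/∂y = -3*x + 2*y.
Integrating over R: integral_0^1 integral_0^1 (-3*x + 2*y) dx dy = -1/2.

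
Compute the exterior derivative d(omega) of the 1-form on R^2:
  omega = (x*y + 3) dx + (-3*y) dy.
d(omega) = (-x) dx ∧ dy

For a 1-form omega = sum_i f_i dx_i, the exterior derivative is
  d(omega) = sum_{i < j} (∂f_j/∂x_i - ∂f_i/∂x_j) dx_i ∧ dx_j.
  coefficient of dx ∧ dy: ∂f_2/∂x - ∂f_1/∂y = ∂(-3*y)/∂x - ∂(x*y + 3)/∂y = -x
Assembling: d(omega) = (-x) dx ∧ dy.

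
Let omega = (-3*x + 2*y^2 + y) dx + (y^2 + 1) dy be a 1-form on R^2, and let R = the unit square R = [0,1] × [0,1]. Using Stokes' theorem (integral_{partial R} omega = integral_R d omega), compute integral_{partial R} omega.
integral_(partial R) omega = -3

Stokes: integral_partial_R omega = integral_R d omega with d omega = (∂Q/∂x - ∂P/∂y) dx ∧ dy.
  ∂Q/∂x = 0
  ∂P/∂y = 4*y + 1
  integrand = ∂Q/∂x - ∂P/∂y = -4*y - 1.
Integrating over R: integral_0^1 integral_0^1 (-4*y - 1) dx dy = -3.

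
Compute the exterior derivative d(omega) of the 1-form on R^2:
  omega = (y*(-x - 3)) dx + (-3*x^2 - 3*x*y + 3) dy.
d(omega) = (-5*x - 3*y + 3) dx ∧ dy

For a 1-form omega = sum_i f_i dx_i, the exterior derivative is
  d(omega) = sum_{i < j} (∂f_j/∂x_i - ∂f_i/∂x_j) dx_i ∧ dx_j.
  coefficient of dx ∧ dy: ∂f_2/∂x - ∂f_1/∂y = ∂(-3*x^2 - 3*x*y + 3)/∂x - ∂(y*(-x - 3))/∂y = -5*x - 3*y + 3
Assembling: d(omega) = (-5*x - 3*y + 3) dx ∧ dy.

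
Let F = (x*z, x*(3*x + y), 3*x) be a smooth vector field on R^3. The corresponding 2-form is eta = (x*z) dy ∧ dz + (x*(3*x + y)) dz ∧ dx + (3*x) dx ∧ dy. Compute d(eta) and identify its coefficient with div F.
d(eta) = (x + z) dx ∧ dy ∧ dz; div F = x + z

For a 2-form in R^3 of the form above, applying d gives a 3-form with coefficient ∂P/∂x + ∂Q/∂y + ∂R/∂z:
  ∂P/∂x = z
  ∂Q/∂y = x
  ∂R/∂z = 0
Sum = x + z, which is exactly div F.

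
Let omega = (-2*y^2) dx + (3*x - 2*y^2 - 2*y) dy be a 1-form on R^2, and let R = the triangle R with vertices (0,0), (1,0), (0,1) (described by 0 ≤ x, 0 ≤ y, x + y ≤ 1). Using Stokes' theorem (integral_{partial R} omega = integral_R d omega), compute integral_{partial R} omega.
integral_(partial R) omega = 13/6

Stokes: integral_partial_R omega = integral_R d omega with d omega = (∂Q/∂x - ∂P/∂y) dx ∧ dy.
  ∂Q/∂x = 3
  ∂P/∂y = -4*y
  integrand = ∂Q/∂x - ∂P/∂y = 4*y + 3.
Integrating over R: integral_0^1 integral_0^{1-x} (4*y + 3) dy dx = 13/6.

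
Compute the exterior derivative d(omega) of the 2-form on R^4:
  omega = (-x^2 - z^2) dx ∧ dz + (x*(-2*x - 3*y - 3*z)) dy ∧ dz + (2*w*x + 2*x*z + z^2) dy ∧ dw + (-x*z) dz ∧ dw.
d(omega) = (-4*x - 3*y - 3*z) dx ∧ dy ∧ dz + (2*w + 2*z) dx ∧ dy ∧ dw + (-2*x - 2*z) dy ∧ dz ∧ dw + (-z) dx ∧ dz ∧ dw

For a 2-form omega = sum_{i<j} g_{ij} dx_i ∧ dx_j, the exterior derivative is
  d(omega) = sum_{i<j} d(g_{ij}) ∧ dx_i ∧ dx_j = sum_{i<j, k} (∂g_{ij}/∂x_k) dx_k ∧ dx_i ∧ dx_j.
Expand each term, using dx_k ∧ dx_i ∧ dx_j = sgn(permutation) dx_{(a)} ∧ dx_{(b)} ∧ dx_{(c)} with (a < b < c) sorted:
  d(x*(-2*x - 3*y - 3*z)) includes (∂/∂x)(x*(-2*x - 3*y - 3*z)) dx = (-4*x - 3*y - 3*z) dx, which multiplied by dy ∧ dz gives (-4*x - 3*y - 3*z) dx ∧ dy ∧ dz
  d(2*w*x + 2*x*z + z^2) includes (∂/∂x)(2*w*x + 2*x*z + z^2) dx = (2*w + 2*z) dx, which multiplied by dy ∧ dw gives (2*w + 2*z) dx ∧ dy ∧ dw
  d(2*w*x + 2*x*z + z^2) includes (∂/∂z)(2*w*x + 2*x*z + z^2) dz = (2*x + 2*z) dz, which multiplied by dy ∧ dw gives (-2*x - 2*z) dy ∧ dz ∧ dw
  d(-x*z) includes (∂/∂x)(-x*z) dx = (-z) dx, which multiplied by dz ∧ dw gives (-z) dx ∧ dz ∧ dw
Collecting like 3-forms: d(omega) = (-4*x - 3*y - 3*z) dx ∧ dy ∧ dz + (2*w + 2*z) dx ∧ dy ∧ dw + (-2*x - 2*z) dy ∧ dz ∧ dw + (-z) dx ∧ dz ∧ dw.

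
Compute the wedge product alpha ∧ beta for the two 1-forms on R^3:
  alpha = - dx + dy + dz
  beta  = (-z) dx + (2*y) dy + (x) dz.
alpha ∧ beta = (-2*y + z) dx ∧ dy + (-x + z) dx ∧ dz + (x - 2*y) dy ∧ dz

Distribute the wedge, using dx_i ∧ dx_j = -dx_j ∧ dx_i and dx_i ∧ dx_i = 0. For each pair (i, j) with i < j, the coefficient of dx_i ∧ dx_j in alpha ∧ beta is (alpha_i * beta_j - alpha_j * beta_i). Collecting: alpha ∧ beta = (-2*y + z) dx ∧ dy + (-x + z) dx ∧ dz + (x - 2*y) dy ∧ dz.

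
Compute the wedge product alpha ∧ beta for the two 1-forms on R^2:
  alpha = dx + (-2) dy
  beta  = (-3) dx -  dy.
alpha ∧ beta = (-7) dx ∧ dy

Distribute the wedge, using dx_i ∧ dx_j = -dx_j ∧ dx_i and dx_i ∧ dx_i = 0. For each pair (i, j) with i < j, the coefficient of dx_i ∧ dx_j in alpha ∧ beta is (alpha_i * beta_j - alpha_j * beta_i). Collecting: alpha ∧ beta = (-7) dx ∧ dy.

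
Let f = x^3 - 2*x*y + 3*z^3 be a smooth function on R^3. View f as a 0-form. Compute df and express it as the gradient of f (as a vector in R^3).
df = (3*x^2 - 2*y) dx + (-2*x) dy + (9*z^2) dz; grad f = (3*x^2 - 2*y, -2*x, 9*z^2)

For a 0-form f, d f = (∂f/∂x) dx + (∂f/∂y) dy + (∂f/∂z) dz. The components of the vector representation are exactly the entries of grad f in Cartesian coordinates:
  ∂f/∂x = 3*x^2 - 2*y
  ∂f/∂y = -2*x
  ∂f/∂z = 9*z^2.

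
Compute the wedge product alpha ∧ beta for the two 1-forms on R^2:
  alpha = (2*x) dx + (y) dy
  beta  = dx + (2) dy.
alpha ∧ beta = (4*x - y) dx ∧ dy

Distribute the wedge, using dx_i ∧ dx_j = -dx_j ∧ dx_i and dx_i ∧ dx_i = 0. For each pair (i, j) with i < j, the coefficient of dx_i ∧ dx_j in alpha ∧ beta is (alpha_i * beta_j - alpha_j * beta_i). Collecting: alpha ∧ beta = (4*x - y) dx ∧ dy.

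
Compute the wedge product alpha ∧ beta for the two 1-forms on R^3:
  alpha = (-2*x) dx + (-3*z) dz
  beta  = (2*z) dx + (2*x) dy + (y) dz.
alpha ∧ beta = (-4*x^2) dx ∧ dy + (-2*x*y + 6*z^2) dx ∧ dz + (6*x*z) dy ∧ dz

Distribute the wedge, using dx_i ∧ dx_j = -dx_j ∧ dx_i and dx_i ∧ dx_i = 0. For each pair (i, j) with i < j, the coefficient of dx_i ∧ dx_j in alpha ∧ beta is (alpha_i * beta_j - alpha_j * beta_i). Collecting: alpha ∧ beta = (-4*x^2) dx ∧ dy + (-2*x*y + 6*z^2) dx ∧ dz + (6*x*z) dy ∧ dz.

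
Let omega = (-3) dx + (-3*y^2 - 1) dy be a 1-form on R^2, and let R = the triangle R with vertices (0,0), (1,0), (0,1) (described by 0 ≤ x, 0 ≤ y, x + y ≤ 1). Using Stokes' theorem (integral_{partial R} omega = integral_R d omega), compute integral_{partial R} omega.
integral_(partial R) omega = 0

Stokes: integral_partial_R omega = integral_R d omega with d omega = (∂Q/∂x - ∂P/∂y) dx ∧ dy.
  ∂Q/∂x = 0
  ∂P/∂y = 0
  integrand = ∂Q/∂x - ∂P/∂y = 0.
Integrating over R: integral_0^1 integral_0^{1-x} (0) dy dx = 0.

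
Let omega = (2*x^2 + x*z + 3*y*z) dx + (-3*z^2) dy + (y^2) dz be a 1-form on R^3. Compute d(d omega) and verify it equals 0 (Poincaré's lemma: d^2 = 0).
d(d omega) = 0

Step 1: d omega = sum_{i<j} (∂f_j/∂x_i - ∂f_i/∂x_j) dx_i ∧ dx_j:
  coeff of dx ∧ dy: -3*z
  coeff of dx ∧ dz: -x - 3*y
  coeff of dy ∧ dz: 2*y + 6*z
Step 2: Apply d again to each 2-form coefficient. The only possible 3-form in R^3 is dx ∧ dy ∧ dz, with coefficient
  ∂(coeff of dy∧dz)/∂x - ∂(coeff of dx∧dz)/∂y + ∂(coeff of dx∧dy)/∂z
  = ∂/∂x (2*y + 6*z) - ∂/∂y (-x - 3*y) + ∂/∂z (-3*z).
Each of these terms simplifies to sums of mixed partials that cancel in pairs. The result is 0 (by equality of mixed partials for smooth functions — Schwarz / Clairaut).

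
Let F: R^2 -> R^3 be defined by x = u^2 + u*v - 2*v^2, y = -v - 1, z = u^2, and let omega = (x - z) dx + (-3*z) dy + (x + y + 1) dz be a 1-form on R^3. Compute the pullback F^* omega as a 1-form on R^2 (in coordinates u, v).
F^* omega = (2*u^3 + 4*u^2*v - 7*u*v^2 - 2*u*v - 2*v^3) du + (u^2*v + 3*u^2 - 6*u*v^2 + 8*v^3) dv

Using F^*(f dg) = (f ∘ F) d(g ∘ F), substitute each coordinate x_i by F_i(u, v) in f_i, and replace dx_i by d F_i = (∂F_i/∂u) du + (∂F_i/∂v) dv.
  For the x component: f_1(F) = v*(u - 2*v); d F_1 = (2*u + v) du + (u - 4*v) dv
  For the y component: f_2(F) = -3*u^2; d F_2 = (0) du + (-1) dv
  For the z component: f_3(F) = u^2 + u*v - 2*v^2 - v; d F_3 = (2*u) du + (0) dv
Combining and collecting du, dv coefficients:
  coeff of du: 2*u^3 + 4*u^2*v - 7*u*v^2 - 2*u*v - 2*v^3
  coeff of dv: u^2*v + 3*u^2 - 6*u*v^2 + 8*v^3
F^* omega = (2*u^3 + 4*u^2*v - 7*u*v^2 - 2*u*v - 2*v^3) du + (u^2*v + 3*u^2 - 6*u*v^2 + 8*v^3) dv.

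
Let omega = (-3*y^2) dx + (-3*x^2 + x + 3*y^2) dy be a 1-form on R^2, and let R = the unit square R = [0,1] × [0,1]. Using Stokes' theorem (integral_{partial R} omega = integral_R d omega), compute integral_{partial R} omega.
integral_(partial R) omega = 1

Stokes: integral_partial_R omega = integral_R d omega with d omega = (∂Q/∂x - ∂P/∂y) dx ∧ dy.
  ∂Q/∂x = 1 - 6*x
  ∂P/∂y = -6*y
  integrand = ∂Q/∂x - ∂P/∂y = -6*x + 6*y + 1.
Integrating over R: integral_0^1 integral_0^1 (-6*x + 6*y + 1) dx dy = 1.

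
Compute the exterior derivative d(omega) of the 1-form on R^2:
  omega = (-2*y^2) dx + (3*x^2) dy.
d(omega) = (6*x + 4*y) dx ∧ dy

For a 1-form omega = sum_i f_i dx_i, the exterior derivative is
  d(omega) = sum_{i < j} (∂f_j/∂x_i - ∂f_i/∂x_j) dx_i ∧ dx_j.
  coefficient of dx ∧ dy: ∂f_2/∂x - ∂f_1/∂y = ∂(3*x^2)/∂x - ∂(-2*y^2)/∂y = 6*x + 4*y
Assembling: d(omega) = (6*x + 4*y) dx ∧ dy.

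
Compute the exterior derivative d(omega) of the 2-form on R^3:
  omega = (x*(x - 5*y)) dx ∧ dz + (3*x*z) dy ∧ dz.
d(omega) = (5*x + 3*z) dx ∧ dy ∧ dz

For a 2-form omega = sum_{i<j} g_{ij} dx_i ∧ dx_j, the exterior derivative is
  d(omega) = sum_{i<j} d(g_{ij}) ∧ dx_i ∧ dx_j = sum_{i<j, k} (∂g_{ij}/∂x_k) dx_k ∧ dx_i ∧ dx_j.
Expand each term, using dx_k ∧ dx_i ∧ dx_j = sgn(permutation) dx_{(a)} ∧ dx_{(b)} ∧ dx_{(c)} with (a < b < c) sorted:
  d(x*(x - 5*y)) includes (∂/∂y)(x*(x - 5*y)) dy = (-5*x) dy, which multiplied by dx ∧ dz gives (5*x) dx ∧ dy ∧ dz
  d(3*x*z) includes (∂/∂x)(3*x*z) dx = (3*z) dx, which multiplied by dy ∧ dz gives (3*z) dx ∧ dy ∧ dz
Collecting like 3-forms: d(omega) = (5*x + 3*z) dx ∧ dy ∧ dz.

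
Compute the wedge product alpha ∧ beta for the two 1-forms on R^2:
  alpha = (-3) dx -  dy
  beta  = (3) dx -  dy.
alpha ∧ beta = (6) dx ∧ dy

Distribute the wedge, using dx_i ∧ dx_j = -dx_j ∧ dx_i and dx_i ∧ dx_i = 0. For each pair (i, j) with i < j, the coefficient of dx_i ∧ dx_j in alpha ∧ beta is (alpha_i * beta_j - alpha_j * beta_i). Collecting: alpha ∧ beta = (6) dx ∧ dy.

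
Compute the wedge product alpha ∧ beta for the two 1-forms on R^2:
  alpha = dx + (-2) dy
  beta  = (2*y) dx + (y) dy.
alpha ∧ beta = (5*y) dx ∧ dy

Distribute the wedge, using dx_i ∧ dx_j = -dx_j ∧ dx_i and dx_i ∧ dx_i = 0. For each pair (i, j) with i < j, the coefficient of dx_i ∧ dx_j in alpha ∧ beta is (alpha_i * beta_j - alpha_j * beta_i). Collecting: alpha ∧ beta = (5*y) dx ∧ dy.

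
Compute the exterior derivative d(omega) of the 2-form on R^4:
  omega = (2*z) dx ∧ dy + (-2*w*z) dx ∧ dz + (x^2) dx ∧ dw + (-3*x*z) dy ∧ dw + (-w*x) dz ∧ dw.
d(omega) = (2) dx ∧ dy ∧ dz + (-w - 2*z) dx ∧ dz ∧ dw + (-3*z) dx ∧ dy ∧ dw + (3*x) dy ∧ dz ∧ dw

For a 2-form omega = sum_{i<j} g_{ij} dx_i ∧ dx_j, the exterior derivative is
  d(omega) = sum_{i<j} d(g_{ij}) ∧ dx_i ∧ dx_j = sum_{i<j, k} (∂g_{ij}/∂x_k) dx_k ∧ dx_i ∧ dx_j.
Expand each term, using dx_k ∧ dx_i ∧ dx_j = sgn(permutation) dx_{(a)} ∧ dx_{(b)} ∧ dx_{(c)} with (a < b < c) sorted:
  d(2*z) includes (∂/∂z)(2*z) dz = (2) dz, which multiplied by dx ∧ dy gives (2) dx ∧ dy ∧ dz
  d(-2*w*z) includes (∂/∂w)(-2*w*z) dw = (-2*z) dw, which multiplied by dx ∧ dz gives (-2*z) dx ∧ dz ∧ dw
  d(-3*x*z) includes (∂/∂x)(-3*x*z) dx = (-3*z) dx, which multiplied by dy ∧ dw gives (-3*z) dx ∧ dy ∧ dw
  d(-3*x*z) includes (∂/∂z)(-3*x*z) dz = (-3*x) dz, which multiplied by dy ∧ dw gives (3*x) dy ∧ dz ∧ dw
  d(-w*x) includes (∂/∂x)(-w*x) dx = (-w) dx, which multiplied by dz ∧ dw gives (-w) dx ∧ dz ∧ dw
Collecting like 3-forms: d(omega) = (2) dx ∧ dy ∧ dz + (-w - 2*z) dx ∧ dz ∧ dw + (-3*z) dx ∧ dy ∧ dw + (3*x) dy ∧ dz ∧ dw.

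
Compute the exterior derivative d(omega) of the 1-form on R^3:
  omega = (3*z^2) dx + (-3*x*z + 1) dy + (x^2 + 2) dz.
d(omega) = (-3*z) dx ∧ dy + (2*x - 6*z) dx ∧ dz + (3*x) dy ∧ dz

For a 1-form omega = sum_i f_i dx_i, the exterior derivative is
  d(omega) = sum_{i < j} (∂f_j/∂x_i - ∂f_i/∂x_j) dx_i ∧ dx_j.
  coefficient of dx ∧ dy: ∂f_2/∂x - ∂f_1/∂y = ∂(-3*x*z + 1)/∂x - ∂(3*z^2)/∂y = -3*z
  coefficient of dx ∧ dz: ∂f_3/∂x - ∂f_1/∂z = ∂(x^2 + 2)/∂x - ∂(3*z^2)/∂z = 2*x - 6*z
  coefficient of dy ∧ dz: ∂f_3/∂y - ∂f_2/∂z = ∂(x^2 + 2)/∂y - ∂(-3*x*z + 1)/∂z = 3*x
Assembling: d(omega) = (-3*z) dx ∧ dy + (2*x - 6*z) dx ∧ dz + (3*x) dy ∧ dz.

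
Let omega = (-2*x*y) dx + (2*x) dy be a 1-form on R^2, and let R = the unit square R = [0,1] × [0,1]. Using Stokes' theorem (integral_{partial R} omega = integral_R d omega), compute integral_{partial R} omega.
integral_(partial R) omega = 3

Stokes: integral_partial_R omega = integral_R d omega with d omega = (∂Q/∂x - ∂P/∂y) dx ∧ dy.
  ∂Q/∂x = 2
  ∂P/∂y = -2*x
  integrand = ∂Q/∂x - ∂P/∂y = 2*x + 2.
Integrating over R: integral_0^1 integral_0^1 (2*x + 2) dx dy = 3.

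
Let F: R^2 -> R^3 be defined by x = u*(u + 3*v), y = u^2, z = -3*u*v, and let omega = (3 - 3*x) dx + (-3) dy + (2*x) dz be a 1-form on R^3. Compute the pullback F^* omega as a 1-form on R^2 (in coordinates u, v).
F^* omega = (-6*u^3 - 33*u^2*v - 45*u*v^2 + 9*v) du + (3*u*(-5*u^2 - 15*u*v + 3)) dv

Using F^*(f dg) = (f ∘ F) d(g ∘ F), substitute each coordinate x_i by F_i(u, v) in f_i, and replace dx_i by d F_i = (∂F_i/∂u) du + (∂F_i/∂v) dv.
  For the x component: f_1(F) = -3*u^2 - 9*u*v + 3; d F_1 = (2*u + 3*v) du + (3*u) dv
  For the y component: f_2(F) = -3; d F_2 = (2*u) du + (0) dv
  For the z component: f_3(F) = 2*u*(u + 3*v); d F_3 = (-3*v) du + (-3*u) dv
Combining and collecting du, dv coefficients:
  coeff of du: -6*u^3 - 33*u^2*v - 45*u*v^2 + 9*v
  coeff of dv: 3*u*(-5*u^2 - 15*u*v + 3)
F^* omega = (-6*u^3 - 33*u^2*v - 45*u*v^2 + 9*v) du + (3*u*(-5*u^2 - 15*u*v + 3)) dv.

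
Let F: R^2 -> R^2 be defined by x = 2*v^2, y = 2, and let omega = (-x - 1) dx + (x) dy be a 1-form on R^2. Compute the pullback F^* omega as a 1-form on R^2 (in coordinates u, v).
F^* omega = (-8*v^3 - 4*v) dv

Using F^*(f dg) = (f ∘ F) d(g ∘ F), substitute each coordinate x_i by F_i(u, v) in f_i, and replace dx_i by d F_i = (∂F_i/∂u) du + (∂F_i/∂v) dv.
  For the x component: f_1(F) = -2*v^2 - 1; d F_1 = (0) du + (4*v) dv
  For the y component: f_2(F) = 2*v^2; d F_2 = (0) du + (0) dv
Combining and collecting du, dv coefficients:
  coeff of du: 0
  coeff of dv: -8*v^3 - 4*v
F^* omega = (-8*v^3 - 4*v) dv.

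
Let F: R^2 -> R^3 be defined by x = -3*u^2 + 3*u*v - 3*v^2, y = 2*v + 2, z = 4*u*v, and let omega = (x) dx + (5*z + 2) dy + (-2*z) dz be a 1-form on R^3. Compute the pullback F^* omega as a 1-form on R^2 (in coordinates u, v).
F^* omega = (18*u^3 - 27*u^2*v - 5*u*v^2 - 9*v^3) du + (-9*u^3 - 5*u^2*v - 27*u*v^2 + 40*u*v + 18*v^3 + 4) dv

Using F^*(f dg) = (f ∘ F) d(g ∘ F), substitute each coordinate x_i by F_i(u, v) in f_i, and replace dx_i by d F_i = (∂F_i/∂u) du + (∂F_i/∂v) dv.
  For the x component: f_1(F) = -3*u^2 + 3*u*v - 3*v^2; d F_1 = (-6*u + 3*v) du + (3*u - 6*v) dv
  For the y component: f_2(F) = 20*u*v + 2; d F_2 = (0) du + (2) dv
  For the z component: f_3(F) = -8*u*v; d F_3 = (4*v) du + (4*u) dv
Combining and collecting du, dv coefficients:
  coeff of du: 18*u^3 - 27*u^2*v - 5*u*v^2 - 9*v^3
  coeff of dv: -9*u^3 - 5*u^2*v - 27*u*v^2 + 40*u*v + 18*v^3 + 4
F^* omega = (18*u^3 - 27*u^2*v - 5*u*v^2 - 9*v^3) du + (-9*u^3 - 5*u^2*v - 27*u*v^2 + 40*u*v + 18*v^3 + 4) dv.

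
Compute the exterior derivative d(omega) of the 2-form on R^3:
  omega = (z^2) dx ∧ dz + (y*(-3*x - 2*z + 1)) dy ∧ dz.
d(omega) = (-3*y) dx ∧ dy ∧ dz

For a 2-form omega = sum_{i<j} g_{ij} dx_i ∧ dx_j, the exterior derivative is
  d(omega) = sum_{i<j} d(g_{ij}) ∧ dx_i ∧ dx_j = sum_{i<j, k} (∂g_{ij}/∂x_k) dx_k ∧ dx_i ∧ dx_j.
Expand each term, using dx_k ∧ dx_i ∧ dx_j = sgn(permutation) dx_{(a)} ∧ dx_{(b)} ∧ dx_{(c)} with (a < b < c) sorted:
  d(y*(-3*x - 2*z + 1)) includes (∂/∂x)(y*(-3*x - 2*z + 1)) dx = (-3*y) dx, which multiplied by dy ∧ dz gives (-3*y) dx ∧ dy ∧ dz
Collecting like 3-forms: d(omega) = (-3*y) dx ∧ dy ∧ dz.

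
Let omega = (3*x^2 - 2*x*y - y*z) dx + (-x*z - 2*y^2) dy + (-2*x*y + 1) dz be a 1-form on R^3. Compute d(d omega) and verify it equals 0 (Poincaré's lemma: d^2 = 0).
d(d omega) = 0

Step 1: d omega = sum_{i<j} (∂f_j/∂x_i - ∂f_i/∂x_j) dx_i ∧ dx_j:
  coeff of dx ∧ dy: 2*x
  coeff of dx ∧ dz: -y
  coeff of dy ∧ dz: -x
Step 2: Apply d again to each 2-form coefficient. The only possible 3-form in R^3 is dx ∧ dy ∧ dz, with coefficient
  ∂(coeff of dy∧dz)/∂x - ∂(coeff of dx∧dz)/∂y + ∂(coeff of dx∧dy)/∂z
  = ∂/∂x (-x) - ∂/∂y (-y) + ∂/∂z (2*x).
Each of these terms simplifies to sums of mixed partials that cancel in pairs. The result is 0 (by equality of mixed partials for smooth functions — Schwarz / Clairaut).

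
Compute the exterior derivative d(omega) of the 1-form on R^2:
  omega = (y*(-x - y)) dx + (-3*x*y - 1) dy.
d(omega) = (x - y) dx ∧ dy

For a 1-form omega = sum_i f_i dx_i, the exterior derivative is
  d(omega) = sum_{i < j} (∂f_j/∂x_i - ∂f_i/∂x_j) dx_i ∧ dx_j.
  coefficient of dx ∧ dy: ∂f_2/∂x - ∂f_1/∂y = ∂(-3*x*y - 1)/∂x - ∂(y*(-x - y))/∂y = x - y
Assembling: d(omega) = (x - y) dx ∧ dy.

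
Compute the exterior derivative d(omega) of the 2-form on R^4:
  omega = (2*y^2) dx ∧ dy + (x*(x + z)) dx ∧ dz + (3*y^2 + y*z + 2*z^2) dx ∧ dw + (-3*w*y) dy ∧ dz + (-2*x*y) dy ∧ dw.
d(omega) = (-8*y - z) dx ∧ dy ∧ dw + (-y - 4*z) dx ∧ dz ∧ dw + (-3*y) dy ∧ dz ∧ dw

For a 2-form omega = sum_{i<j} g_{ij} dx_i ∧ dx_j, the exterior derivative is
  d(omega) = sum_{i<j} d(g_{ij}) ∧ dx_i ∧ dx_j = sum_{i<j, k} (∂g_{ij}/∂x_k) dx_k ∧ dx_i ∧ dx_j.
Expand each term, using dx_k ∧ dx_i ∧ dx_j = sgn(permutation) dx_{(a)} ∧ dx_{(b)} ∧ dx_{(c)} with (a < b < c) sorted:
  d(3*y^2 + y*z + 2*z^2) includes (∂/∂y)(3*y^2 + y*z + 2*z^2) dy = (6*y + z) dy, which multiplied by dx ∧ dw gives (-6*y - z) dx ∧ dy ∧ dw
  d(3*y^2 + y*z + 2*z^2) includes (∂/∂z)(3*y^2 + y*z + 2*z^2) dz = (y + 4*z) dz, which multiplied by dx ∧ dw gives (-y - 4*z) dx ∧ dz ∧ dw
  d(-3*w*y) includes (∂/∂w)(-3*w*y) dw = (-3*y) dw, which multiplied by dy ∧ dz gives (-3*y) dy ∧ dz ∧ dw
  d(-2*x*y) includes (∂/∂x)(-2*x*y) dx = (-2*y) dx, which multiplied by dy ∧ dw gives (-2*y) dx ∧ dy ∧ dw
Collecting like 3-forms: d(omega) = (-8*y - z) dx ∧ dy ∧ dw + (-y - 4*z) dx ∧ dz ∧ dw + (-3*y) dy ∧ dz ∧ dw.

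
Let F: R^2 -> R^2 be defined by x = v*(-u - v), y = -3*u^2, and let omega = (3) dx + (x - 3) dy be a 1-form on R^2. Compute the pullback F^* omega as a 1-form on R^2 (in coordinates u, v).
F^* omega = (6*u^2*v + 6*u*v^2 + 18*u - 3*v) du + (-3*u - 6*v) dv

Using F^*(f dg) = (f ∘ F) d(g ∘ F), substitute each coordinate x_i by F_i(u, v) in f_i, and replace dx_i by d F_i = (∂F_i/∂u) du + (∂F_i/∂v) dv.
  For the x component: f_1(F) = 3; d F_1 = (-v) du + (-u - 2*v) dv
  For the y component: f_2(F) = -u*v - v^2 - 3; d F_2 = (-6*u) du + (0) dv
Combining and collecting du, dv coefficients:
  coeff of du: 6*u^2*v + 6*u*v^2 + 18*u - 3*v
  coeff of dv: -3*u - 6*v
F^* omega = (6*u^2*v + 6*u*v^2 + 18*u - 3*v) du + (-3*u - 6*v) dv.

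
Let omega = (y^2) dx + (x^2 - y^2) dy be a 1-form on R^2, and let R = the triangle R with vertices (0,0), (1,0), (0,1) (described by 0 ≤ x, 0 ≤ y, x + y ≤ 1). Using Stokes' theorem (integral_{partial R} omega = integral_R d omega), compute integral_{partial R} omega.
integral_(partial R) omega = 0

Stokes: integral_partial_R omega = integral_R d omega with d omega = (∂Q/∂x - ∂P/∂y) dx ∧ dy.
  ∂Q/∂x = 2*x
  ∂P/∂y = 2*y
  integrand = ∂Q/∂x - ∂P/∂y = 2*x - 2*y.
Integrating over R: integral_0^1 integral_0^{1-x} (2*x - 2*y) dy dx = 0.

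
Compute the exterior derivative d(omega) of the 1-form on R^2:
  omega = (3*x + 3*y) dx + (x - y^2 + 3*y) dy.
d(omega) = (-2) dx ∧ dy

For a 1-form omega = sum_i f_i dx_i, the exterior derivative is
  d(omega) = sum_{i < j} (∂f_j/∂x_i - ∂f_i/∂x_j) dx_i ∧ dx_j.
  coefficient of dx ∧ dy: ∂f_2/∂x - ∂f_1/∂y = ∂(x - y^2 + 3*y)/∂x - ∂(3*x + 3*y)/∂y = -2
Assembling: d(omega) = (-2) dx ∧ dy.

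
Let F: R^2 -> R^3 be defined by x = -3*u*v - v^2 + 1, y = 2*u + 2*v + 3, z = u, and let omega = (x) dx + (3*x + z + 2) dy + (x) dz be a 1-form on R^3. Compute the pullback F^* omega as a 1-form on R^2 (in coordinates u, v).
F^* omega = (9*u*v^2 - 21*u*v + 2*u + 3*v^3 - 7*v^2 - 3*v + 11) du + (9*u^2*v + 9*u*v^2 - 18*u*v - u + 2*v^3 - 6*v^2 - 2*v + 10) dv

Using F^*(f dg) = (f ∘ F) d(g ∘ F), substitute each coordinate x_i by F_i(u, v) in f_i, and replace dx_i by d F_i = (∂F_i/∂u) du + (∂F_i/∂v) dv.
  For the x component: f_1(F) = -3*u*v - v^2 + 1; d F_1 = (-3*v) du + (-3*u - 2*v) dv
  For the y component: f_2(F) = -9*u*v + u - 3*v^2 + 5; d F_2 = (2) du + (2) dv
  For the z component: f_3(F) = -3*u*v - v^2 + 1; d F_3 = (1) du + (0) dv
Combining and collecting du, dv coefficients:
  coeff of du: 9*u*v^2 - 21*u*v + 2*u + 3*v^3 - 7*v^2 - 3*v + 11
  coeff of dv: 9*u^2*v + 9*u*v^2 - 18*u*v - u + 2*v^3 - 6*v^2 - 2*v + 10
F^* omega = (9*u*v^2 - 21*u*v + 2*u + 3*v^3 - 7*v^2 - 3*v + 11) du + (9*u^2*v + 9*u*v^2 - 18*u*v - u + 2*v^3 - 6*v^2 - 2*v + 10) dv.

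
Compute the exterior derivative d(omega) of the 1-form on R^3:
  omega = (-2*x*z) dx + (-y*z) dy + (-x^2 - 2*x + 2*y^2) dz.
d(omega) = (-2) dx ∧ dz + (5*y) dy ∧ dz

For a 1-form omega = sum_i f_i dx_i, the exterior derivative is
  d(omega) = sum_{i < j} (∂f_j/∂x_i - ∂f_i/∂x_j) dx_i ∧ dx_j.
  coefficient of dx ∧ dz: ∂f_3/∂x - ∂f_1/∂z = ∂(-x^2 - 2*x + 2*y^2)/∂x - ∂(-2*x*z)/∂z = -2
  coefficient of dy ∧ dz: ∂f_3/∂y - ∂f_2/∂z = ∂(-x^2 - 2*x + 2*y^2)/∂y - ∂(-y*z)/∂z = 5*y
Assembling: d(omega) = (-2) dx ∧ dz + (5*y) dy ∧ dz.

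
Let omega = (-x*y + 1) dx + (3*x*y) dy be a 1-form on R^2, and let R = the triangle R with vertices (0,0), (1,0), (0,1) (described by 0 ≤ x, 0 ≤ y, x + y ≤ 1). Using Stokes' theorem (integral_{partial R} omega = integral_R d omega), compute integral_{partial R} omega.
integral_(partial R) omega = 2/3

Stokes: integral_partial_R omega = integral_R d omega with d omega = (∂Q/∂x - ∂P/∂y) dx ∧ dy.
  ∂Q/∂x = 3*y
  ∂P/∂y = -x
  integrand = ∂Q/∂x - ∂P/∂y = x + 3*y.
Integrating over R: integral_0^1 integral_0^{1-x} (x + 3*y) dy dx = 2/3.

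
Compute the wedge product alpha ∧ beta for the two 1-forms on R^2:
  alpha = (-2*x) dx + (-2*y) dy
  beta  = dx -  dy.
alpha ∧ beta = (2*x + 2*y) dx ∧ dy

Distribute the wedge, using dx_i ∧ dx_j = -dx_j ∧ dx_i and dx_i ∧ dx_i = 0. For each pair (i, j) with i < j, the coefficient of dx_i ∧ dx_j in alpha ∧ beta is (alpha_i * beta_j - alpha_j * beta_i). Collecting: alpha ∧ beta = (2*x + 2*y) dx ∧ dy.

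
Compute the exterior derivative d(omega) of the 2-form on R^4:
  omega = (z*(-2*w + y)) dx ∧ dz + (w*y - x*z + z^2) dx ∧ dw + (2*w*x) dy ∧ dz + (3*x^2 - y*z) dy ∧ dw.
d(omega) = (2*w - z) dx ∧ dy ∧ dz + (x - 4*z) dx ∧ dz ∧ dw + (-w + 6*x) dx ∧ dy ∧ dw + (2*x + y) dy ∧ dz ∧ dw

For a 2-form omega = sum_{i<j} g_{ij} dx_i ∧ dx_j, the exterior derivative is
  d(omega) = sum_{i<j} d(g_{ij}) ∧ dx_i ∧ dx_j = sum_{i<j, k} (∂g_{ij}/∂x_k) dx_k ∧ dx_i ∧ dx_j.
Expand each term, using dx_k ∧ dx_i ∧ dx_j = sgn(permutation) dx_{(a)} ∧ dx_{(b)} ∧ dx_{(c)} with (a < b < c) sorted:
  d(z*(-2*w + y)) includes (∂/∂y)(z*(-2*w + y)) dy = (z) dy, which multiplied by dx ∧ dz gives (-z) dx ∧ dy ∧ dz
  d(z*(-2*w + y)) includes (∂/∂w)(z*(-2*w + y)) dw = (-2*z) dw, which multiplied by dx ∧ dz gives (-2*z) dx ∧ dz ∧ dw
  d(w*y - x*z + z^2) includes (∂/∂y)(w*y - x*z + z^2) dy = (w) dy, which multiplied by dx ∧ dw gives (-w) dx ∧ dy ∧ dw
  d(w*y - x*z + z^2) includes (∂/∂z)(w*y - x*z + z^2) dz = (-x + 2*z) dz, which multiplied by dx ∧ dw gives (x - 2*z) dx ∧ dz ∧ dw
  d(2*w*x) includes (∂/∂x)(2*w*x) dx = (2*w) dx, which multiplied by dy ∧ dz gives (2*w) dx ∧ dy ∧ dz
  d(2*w*x) includes (∂/∂w)(2*w*x) dw = (2*x) dw, which multiplied by dy ∧ dz gives (2*x) dy ∧ dz ∧ dw
  d(3*x^2 - y*z) includes (∂/∂x)(3*x^2 - y*z) dx = (6*x) dx, which multiplied by dy ∧ dw gives (6*x) dx ∧ dy ∧ dw
  d(3*x^2 - y*z) includes (∂/∂z)(3*x^2 - y*z) dz = (-y) dz, which multiplied by dy ∧ dw gives (y) dy ∧ dz ∧ dw
Collecting like 3-forms: d(omega) = (2*w - z) dx ∧ dy ∧ dz + (x - 4*z) dx ∧ dz ∧ dw + (-w + 6*x) dx ∧ dy ∧ dw + (2*x + y) dy ∧ dz ∧ dw.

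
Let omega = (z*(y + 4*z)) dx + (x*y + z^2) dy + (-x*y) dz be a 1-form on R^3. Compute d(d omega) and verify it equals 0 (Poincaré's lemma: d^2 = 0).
d(d omega) = 0

Step 1: d omega = sum_{i<j} (∂f_j/∂x_i - ∂f_i/∂x_j) dx_i ∧ dx_j:
  coeff of dx ∧ dy: y - z
  coeff of dx ∧ dz: -2*y - 8*z
  coeff of dy ∧ dz: -x - 2*z
Step 2: Apply d again to each 2-form coefficient. The only possible 3-form in R^3 is dx ∧ dy ∧ dz, with coefficient
  ∂(coeff of dy∧dz)/∂x - ∂(coeff of dx∧dz)/∂y + ∂(coeff of dx∧dy)/∂z
  = ∂/∂x (-x - 2*z) - ∂/∂y (-2*y - 8*z) + ∂/∂z (y - z).
Each of these terms simplifies to sums of mixed partials that cancel in pairs. The result is 0 (by equality of mixed partials for smooth functions — Schwarz / Clairaut).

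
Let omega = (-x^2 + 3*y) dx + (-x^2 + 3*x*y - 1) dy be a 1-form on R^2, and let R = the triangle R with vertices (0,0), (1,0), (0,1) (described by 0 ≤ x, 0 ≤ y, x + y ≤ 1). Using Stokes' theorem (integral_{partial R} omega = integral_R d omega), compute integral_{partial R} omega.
integral_(partial R) omega = -4/3

Stokes: integral_partial_R omega = integral_R d omega with d omega = (∂Q/∂x - ∂P/∂y) dx ∧ dy.
  ∂Q/∂x = -2*x + 3*y
  ∂P/∂y = 3
  integrand = ∂Q/∂x - ∂P/∂y = -2*x + 3*y - 3.
Integrating over R: integral_0^1 integral_0^{1-x} (-2*x + 3*y - 3) dy dx = -4/3.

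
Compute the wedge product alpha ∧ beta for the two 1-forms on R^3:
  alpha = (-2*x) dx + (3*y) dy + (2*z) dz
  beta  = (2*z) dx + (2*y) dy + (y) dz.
alpha ∧ beta = (-2*y*(2*x + 3*z)) dx ∧ dy + (-2*x*y - 4*z^2) dx ∧ dz + (y*(3*y - 4*z)) dy ∧ dz

Distribute the wedge, using dx_i ∧ dx_j = -dx_j ∧ dx_i and dx_i ∧ dx_i = 0. For each pair (i, j) with i < j, the coefficient of dx_i ∧ dx_j in alpha ∧ beta is (alpha_i * beta_j - alpha_j * beta_i). Collecting: alpha ∧ beta = (-2*y*(2*x + 3*z)) dx ∧ dy + (-2*x*y - 4*z^2) dx ∧ dz + (y*(3*y - 4*z)) dy ∧ dz.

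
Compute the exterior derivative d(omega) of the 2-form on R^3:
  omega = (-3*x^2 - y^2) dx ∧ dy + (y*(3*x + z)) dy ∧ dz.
d(omega) = (3*y) dx ∧ dy ∧ dz

For a 2-form omega = sum_{i<j} g_{ij} dx_i ∧ dx_j, the exterior derivative is
  d(omega) = sum_{i<j} d(g_{ij}) ∧ dx_i ∧ dx_j = sum_{i<j, k} (∂g_{ij}/∂x_k) dx_k ∧ dx_i ∧ dx_j.
Expand each term, using dx_k ∧ dx_i ∧ dx_j = sgn(permutation) dx_{(a)} ∧ dx_{(b)} ∧ dx_{(c)} with (a < b < c) sorted:
  d(y*(3*x + z)) includes (∂/∂x)(y*(3*x + z)) dx = (3*y) dx, which multiplied by dy ∧ dz gives (3*y) dx ∧ dy ∧ dz
Collecting like 3-forms: d(omega) = (3*y) dx ∧ dy ∧ dz.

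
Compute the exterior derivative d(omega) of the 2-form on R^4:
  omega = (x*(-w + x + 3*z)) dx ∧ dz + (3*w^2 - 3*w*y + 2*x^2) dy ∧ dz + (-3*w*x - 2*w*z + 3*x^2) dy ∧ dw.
d(omega) = (-x) dx ∧ dz ∧ dw + (4*x) dx ∧ dy ∧ dz + (8*w - 3*y) dy ∧ dz ∧ dw + (-3*w + 6*x) dx ∧ dy ∧ dw

For a 2-form omega = sum_{i<j} g_{ij} dx_i ∧ dx_j, the exterior derivative is
  d(omega) = sum_{i<j} d(g_{ij}) ∧ dx_i ∧ dx_j = sum_{i<j, k} (∂g_{ij}/∂x_k) dx_k ∧ dx_i ∧ dx_j.
Expand each term, using dx_k ∧ dx_i ∧ dx_j = sgn(permutation) dx_{(a)} ∧ dx_{(b)} ∧ dx_{(c)} with (a < b < c) sorted:
  d(x*(-w + x + 3*z)) includes (∂/∂w)(x*(-w + x + 3*z)) dw = (-x) dw, which multiplied by dx ∧ dz gives (-x) dx ∧ dz ∧ dw
  d(3*w^2 - 3*w*y + 2*x^2) includes (∂/∂x)(3*w^2 - 3*w*y + 2*x^2) dx = (4*x) dx, which multiplied by dy ∧ dz gives (4*x) dx ∧ dy ∧ dz
  d(3*w^2 - 3*w*y + 2*x^2) includes (∂/∂w)(3*w^2 - 3*w*y + 2*x^2) dw = (6*w - 3*y) dw, which multiplied by dy ∧ dz gives (6*w - 3*y) dy ∧ dz ∧ dw
  d(-3*w*x - 2*w*z + 3*x^2) includes (∂/∂x)(-3*w*x - 2*w*z + 3*x^2) dx = (-3*w + 6*x) dx, which multiplied by dy ∧ dw gives (-3*w + 6*x) dx ∧ dy ∧ dw
  d(-3*w*x - 2*w*z + 3*x^2) includes (∂/∂z)(-3*w*x - 2*w*z + 3*x^2) dz = (-2*w) dz, which multiplied by dy ∧ dw gives (2*w) dy ∧ dz ∧ dw
Collecting like 3-forms: d(omega) = (-x) dx ∧ dz ∧ dw + (4*x) dx ∧ dy ∧ dz + (8*w - 3*y) dy ∧ dz ∧ dw + (-3*w + 6*x) dx ∧ dy ∧ dw.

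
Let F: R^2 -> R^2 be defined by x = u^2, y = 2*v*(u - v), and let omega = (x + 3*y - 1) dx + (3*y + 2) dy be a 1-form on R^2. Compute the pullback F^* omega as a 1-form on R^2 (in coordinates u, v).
F^* omega = (2*u^3 + 12*u^2*v - 2*u - 12*v^3 + 4*v) du + (12*u^2*v - 36*u*v^2 + 4*u + 24*v^3 - 8*v) dv

Using F^*(f dg) = (f ∘ F) d(g ∘ F), substitute each coordinate x_i by F_i(u, v) in f_i, and replace dx_i by d F_i = (∂F_i/∂u) du + (∂F_i/∂v) dv.
  For the x component: f_1(F) = u^2 + 6*u*v - 6*v^2 - 1; d F_1 = (2*u) du + (0) dv
  For the y component: f_2(F) = 6*u*v - 6*v^2 + 2; d F_2 = (2*v) du + (2*u - 4*v) dv
Combining and collecting du, dv coefficients:
  coeff of du: 2*u^3 + 12*u^2*v - 2*u - 12*v^3 + 4*v
  coeff of dv: 12*u^2*v - 36*u*v^2 + 4*u + 24*v^3 - 8*v
F^* omega = (2*u^3 + 12*u^2*v - 2*u - 12*v^3 + 4*v) du + (12*u^2*v - 36*u*v^2 + 4*u + 24*v^3 - 8*v) dv.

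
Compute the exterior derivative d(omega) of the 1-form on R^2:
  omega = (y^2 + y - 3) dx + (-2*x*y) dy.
d(omega) = (-4*y - 1) dx ∧ dy

For a 1-form omega = sum_i f_i dx_i, the exterior derivative is
  d(omega) = sum_{i < j} (∂f_j/∂x_i - ∂f_i/∂x_j) dx_i ∧ dx_j.
  coefficient of dx ∧ dy: ∂f_2/∂x - ∂f_1/∂y = ∂(-2*x*y)/∂x - ∂(y^2 + y - 3)/∂y = -4*y - 1
Assembling: d(omega) = (-4*y - 1) dx ∧ dy.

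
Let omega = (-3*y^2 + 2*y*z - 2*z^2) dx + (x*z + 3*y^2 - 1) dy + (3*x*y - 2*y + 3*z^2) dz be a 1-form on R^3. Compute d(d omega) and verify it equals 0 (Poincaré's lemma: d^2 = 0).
d(d omega) = 0

Step 1: d omega = sum_{i<j} (∂f_j/∂x_i - ∂f_i/∂x_j) dx_i ∧ dx_j:
  coeff of dx ∧ dy: 6*y - z
  coeff of dx ∧ dz: y + 4*z
  coeff of dy ∧ dz: 2*x - 2
Step 2: Apply d again to each 2-form coefficient. The only possible 3-form in R^3 is dx ∧ dy ∧ dz, with coefficient
  ∂(coeff of dy∧dz)/∂x - ∂(coeff of dx∧dz)/∂y + ∂(coeff of dx∧dy)/∂z
  = ∂/∂x (2*x - 2) - ∂/∂y (y + 4*z) + ∂/∂z (6*y - z).
Each of these terms simplifies to sums of mixed partials that cancel in pairs. The result is 0 (by equality of mixed partials for smooth functions — Schwarz / Clairaut).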